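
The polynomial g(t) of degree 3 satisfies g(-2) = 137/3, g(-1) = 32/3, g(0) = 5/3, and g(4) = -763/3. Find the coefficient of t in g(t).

-4

Write g(t) = at^3 + bt^2 + ct + d. Substituting each data point gives a linear system:
  -8a + 4b - 2c + d = 137/3
  -a + b - c + d = 32/3
  d = 5/3
  64a + 16b + 4c + d = -763/3
Solving the system yields a = -4, b = 1, c = -4, d = 5/3.
So g(t) = -4t³ + t² - 4t + 5/3.
The coefficient of t is -4.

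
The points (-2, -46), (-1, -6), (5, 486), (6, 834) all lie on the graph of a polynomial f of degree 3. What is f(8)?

1974

Write f(t) = at^3 + bt^2 + ct + d. Substituting each data point gives a linear system:
  -8a + 4b - 2c + d = -46
  -a + b - c + d = -6
  125a + 25b + 5c + d = 486
  216a + 36b + 6c + d = 834
Solving the system yields a = 4, b = -2, c = 6, d = 6.
So f(t) = 4t^3 - 2t^2 + 6t + 6.
Then f(8) = 1974.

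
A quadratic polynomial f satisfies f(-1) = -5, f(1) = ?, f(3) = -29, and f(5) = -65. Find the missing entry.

-9

On equispaced nodes a degree-2 polynomial has vanishing third forward difference, so
  - f(-1) + 3·f(1) - 3·f(3) + f(5) = 0.
Substituting the known values and solving for f(1):
  3·f(1) = -27
  f(1) = -9.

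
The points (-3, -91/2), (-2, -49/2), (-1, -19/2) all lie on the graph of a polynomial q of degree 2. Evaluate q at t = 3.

Write q(t) = at^2 + bt + c. Substituting each data point gives a linear system:
  9a - 3b + c = -91/2
  4a - 2b + c = -49/2
  a - b + c = -19/2
Solving the system yields a = -3, b = 6, c = -1/2.
So q(t) = -3t^2 + 6t - 1/2.
Then q(3) = -19/2.

-19/2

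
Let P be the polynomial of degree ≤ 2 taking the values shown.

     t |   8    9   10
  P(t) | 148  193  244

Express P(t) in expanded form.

P(t) = 3t^2 - 6t + 4

Write P(t) = at^2 + bt + c. Substituting each data point gives a linear system:
  64a + 8b + c = 148
  81a + 9b + c = 193
  100a + 10b + c = 244
Solving the system yields a = 3, b = -6, c = 4.
So P(t) = 3t^2 - 6t + 4.
Check: P(9) = 193. ✓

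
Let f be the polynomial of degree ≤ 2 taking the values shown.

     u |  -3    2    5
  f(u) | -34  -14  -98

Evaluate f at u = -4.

Using the Lagrange interpolation formula with nodes -3, 2, 5:
  L_0(u) = (u - 2)(u - 5) / 40
  L_1(u) = (u + 3)(u - 5) / -15
  L_2(u) = (u + 3)(u - 2) / 24
Then f(u) = -34·L_0(u) - 14·L_1(u) - 98·L_2(u).
Expanding and collecting terms gives f(u) = -4u² + 2.
Evaluating at u = -4: f(-4) = -62.

-62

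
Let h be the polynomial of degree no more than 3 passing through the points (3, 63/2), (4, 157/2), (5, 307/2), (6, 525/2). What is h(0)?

-3/2

Using the Lagrange interpolation formula with nodes 3, 4, 5, 6:
  L_0(x) = (x - 4)(x - 5)(x - 6) / -6
  L_1(x) = (x - 3)(x - 5)(x - 6) / 2
  L_2(x) = (x - 3)(x - 4)(x - 6) / -2
  L_3(x) = (x - 3)(x - 4)(x - 5) / 6
Then h(x) = 63/2·L_0(x) + 157/2·L_1(x) + 307/2·L_2(x) + 525/2·L_3(x).
Expanding and collecting terms gives h(x) = x^3 + 2x^2 - 4x - 3/2.
Evaluating at x = 0: h(0) = -3/2.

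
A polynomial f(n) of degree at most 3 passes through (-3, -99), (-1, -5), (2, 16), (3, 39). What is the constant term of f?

Write f(n) = an^3 + bn^2 + cn + d. Substituting each data point gives a linear system:
  -27a + 9b - 3c + d = -99
  -a + b - c + d = -5
  8a + 4b + 2c + d = 16
  27a + 9b + 3c + d = 39
Solving the system yields a = 2, b = -4, c = 5, d = 6.
So f(n) = 2n³ - 4n² + 5n + 6.
The constant term is 6.

6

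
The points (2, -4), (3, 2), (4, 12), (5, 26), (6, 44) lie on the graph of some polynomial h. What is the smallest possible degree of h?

2

Forward differences of the values at u = 2, 3, 4, 5, 6:
  h  : -4  2  12  26  44
  Δ  : 6  10  14  18
  Δ^2: 4  4  4
  Δ^3: 0  0
  Δ^4: 0
The second differences are constant (4) and nonzero, while all higher differences vanish, so the minimal degree is 2.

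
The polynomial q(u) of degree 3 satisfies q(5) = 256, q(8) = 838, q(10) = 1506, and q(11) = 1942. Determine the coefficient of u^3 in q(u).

Write q(u) = au^3 + bu^2 + cu + d. Substituting each data point gives a linear system:
  125a + 25b + 5c + d = 256
  512a + 64b + 8c + d = 838
  1000a + 100b + 10c + d = 1506
  1331a + 121b + 11c + d = 1942
Solving the system yields a = 1, b = 5, c = 0, d = 6.
So q(u) = u^3 + 5u^2 + 6.
The leading coefficient is 1.

1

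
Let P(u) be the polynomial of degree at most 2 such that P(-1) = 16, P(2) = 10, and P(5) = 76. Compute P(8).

Forward differences of the values at u = -1, 2, 5:
  P  : 16  10  76
  Δ  : -6  66
  Δ^2: 72
The second differences are constant, confirming degree 2.
Interpolating (Newton forward form) and evaluating at u = 8 gives P(8) = 214.

214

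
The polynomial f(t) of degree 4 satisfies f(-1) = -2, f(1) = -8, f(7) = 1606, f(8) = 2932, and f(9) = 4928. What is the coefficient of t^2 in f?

Write f(t) = at^4 + bt^3 + ct^2 + dt + e. Substituting each data point gives a linear system:
  a - b + c - d + e = -2
  a + b + c + d + e = -8
  2401a + 343b + 49c + 7d + e = 1606
  4096a + 512b + 64c + 8d + e = 2932
  6561a + 729b + 81c + 9d + e = 4928
Solving the system yields a = 1, b = -2, c = -2, d = -1, e = -4.
So f(t) = t^4 - 2t^3 - 2t^2 - t - 4.
The coefficient of t^2 is -2.

-2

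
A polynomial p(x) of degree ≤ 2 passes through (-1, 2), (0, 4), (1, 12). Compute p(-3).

Forward differences of the values at x = -1, 0, 1:
  p  : 2  4  12
  Δ  : 2  8
  Δ^2: 6
The second differences are constant, confirming degree 2.
Interpolating (Newton forward form) and evaluating at x = -3 gives p(-3) = 16.

16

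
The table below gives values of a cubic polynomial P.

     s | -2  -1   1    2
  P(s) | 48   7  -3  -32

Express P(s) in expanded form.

Using the Lagrange interpolation formula with nodes -2, -1, 1, 2:
  L_0(s) = (s + 1)(s - 1)(s - 2) / -12
  L_1(s) = (s + 2)(s - 1)(s - 2) / 6
  L_2(s) = (s + 2)(s + 1)(s - 2) / -6
  L_3(s) = (s + 2)(s + 1)(s - 1) / 12
Then P(s) = 48·L_0(s) + 7·L_1(s) - 3·L_2(s) - 32·L_3(s).
Expanding and collecting terms gives P(s) = -5s^3 + 2s^2.
Check: P(1) = -3. ✓

P(s) = -5s^3 + 2s^2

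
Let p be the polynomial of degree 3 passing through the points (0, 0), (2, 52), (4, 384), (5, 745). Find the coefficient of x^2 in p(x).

-1

Write p(x) = ax^3 + bx^2 + cx + d. Substituting each data point gives a linear system:
  d = 0
  8a + 4b + 2c + d = 52
  64a + 16b + 4c + d = 384
  125a + 25b + 5c + d = 745
Solving the system yields a = 6, b = -1, c = 4, d = 0.
So p(x) = 6x^3 - x^2 + 4x.
The coefficient of x^2 is -1.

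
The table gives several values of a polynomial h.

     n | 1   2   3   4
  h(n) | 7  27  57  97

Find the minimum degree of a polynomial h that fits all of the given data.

Forward differences of the values at n = 1, 2, 3, 4:
  h  : 7  27  57  97
  Δ  : 20  30  40
  Δ^2: 10  10
  Δ^3: 0
The second differences are constant (10) and nonzero, while all higher differences vanish, so the minimal degree is 2.

2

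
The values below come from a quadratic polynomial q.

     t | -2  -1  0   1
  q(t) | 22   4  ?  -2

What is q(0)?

-4

The 3 known points determine the degree-2 polynomial uniquely.
Write q(t) = at^2 + bt + c. Substituting each data point gives a linear system:
  4a - 2b + c = 22
  a - b + c = 4
  a + b + c = -2
Solving the system yields a = 5, b = -3, c = -4.
So q(t) = 5t² - 3t - 4.
Then q(0) = -4.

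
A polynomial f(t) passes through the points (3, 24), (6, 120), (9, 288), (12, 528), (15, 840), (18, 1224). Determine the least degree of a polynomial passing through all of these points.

Forward differences of the values at t = 3, 6, 9, 12, 15, 18:
  f  : 24  120  288  528  840  1224
  Δ  : 96  168  240  312  384
  Δ^2: 72  72  72  72
  Δ^3: 0  0  0
  Δ^4: 0  0
  Δ^5: 0
The second differences are constant (72) and nonzero, while all higher differences vanish, so the minimal degree is 2.

2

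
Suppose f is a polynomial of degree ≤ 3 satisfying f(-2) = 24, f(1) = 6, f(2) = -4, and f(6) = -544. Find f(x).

Using the Lagrange interpolation formula with nodes -2, 1, 2, 6:
  L_0(x) = (x - 1)(x - 2)(x - 6) / -96
  L_1(x) = (x + 2)(x - 2)(x - 6) / 15
  L_2(x) = (x + 2)(x - 1)(x - 6) / -16
  L_3(x) = (x + 2)(x - 1)(x - 2) / 160
Then f(x) = 24·L_0(x) + 6·L_1(x) - 4·L_2(x) - 544·L_3(x).
Expanding and collecting terms gives f(x) = -3x^3 + 2x^2 + 5x + 2.
Check: f(1) = 6. ✓

f(x) = -3x^3 + 2x^2 + 5x + 2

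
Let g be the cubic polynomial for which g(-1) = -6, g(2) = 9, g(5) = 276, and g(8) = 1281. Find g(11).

3510

Forward differences of the values at x = -1, 2, 5, 8:
  g  : -6  9  276  1281
  Δ  : 15  267  1005
  Δ^2: 252  738
  Δ^3: 486
The third differences are constant, confirming degree 3.
Interpolating (Newton forward form) and evaluating at x = 11 gives g(11) = 3510.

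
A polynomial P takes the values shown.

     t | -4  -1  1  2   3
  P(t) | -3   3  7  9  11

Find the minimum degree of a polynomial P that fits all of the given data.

Divided differences on the nodes -4, -1, 1, 2, 3:
  order 0: -3  3  7  9  11
  order 1: 2  2  2  2
  order 2: 0  0  0
  order 3: 0  0
  order 4: 0
The order-1 divided differences are all 2 (nonzero) and every higher order vanishes, so the data lies on a polynomial of degree exactly 1.

1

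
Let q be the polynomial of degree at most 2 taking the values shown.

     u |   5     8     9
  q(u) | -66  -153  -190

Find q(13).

-378

Write q(u) = au^2 + bu + c. Substituting each data point gives a linear system:
  25a + 5b + c = -66
  64a + 8b + c = -153
  81a + 9b + c = -190
Solving the system yields a = -2, b = -3, c = -1.
So q(u) = -2u^2 - 3u - 1.
Then q(13) = -378.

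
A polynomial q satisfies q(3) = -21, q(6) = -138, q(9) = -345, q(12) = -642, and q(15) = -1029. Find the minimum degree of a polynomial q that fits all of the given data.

2

Forward differences of the values at u = 3, 6, 9, 12, 15:
  q  : -21  -138  -345  -642  -1029
  Δ  : -117  -207  -297  -387
  Δ^2: -90  -90  -90
  Δ^3: 0  0
  Δ^4: 0
The second differences are constant (-90) and nonzero, while all higher differences vanish, so the minimal degree is 2.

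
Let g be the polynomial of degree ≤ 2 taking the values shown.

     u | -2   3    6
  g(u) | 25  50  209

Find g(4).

91

Using the Lagrange interpolation formula with nodes -2, 3, 6:
  L_0(u) = (u - 3)(u - 6) / 40
  L_1(u) = (u + 2)(u - 6) / -15
  L_2(u) = (u + 2)(u - 3) / 24
Then g(u) = 25·L_0(u) + 50·L_1(u) + 209·L_2(u).
Expanding and collecting terms gives g(u) = 6u^2 - u - 1.
Evaluating at u = 4: g(4) = 91.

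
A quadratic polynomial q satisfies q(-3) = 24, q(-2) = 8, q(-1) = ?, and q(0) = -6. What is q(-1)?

-2

The 3 known points determine the degree-2 polynomial uniquely.
Write q(u) = au^2 + bu + c. Substituting each data point gives a linear system:
  9a - 3b + c = 24
  4a - 2b + c = 8
  c = -6
Solving the system yields a = 3, b = -1, c = -6.
So q(u) = 3u^2 - u - 6.
Then q(-1) = -2.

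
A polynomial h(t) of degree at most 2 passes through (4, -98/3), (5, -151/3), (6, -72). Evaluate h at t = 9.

Forward differences of the values at t = 4, 5, 6:
  h  : -98/3  -151/3  -72
  Δ  : -53/3  -65/3
  Δ^2: -4
The second differences are constant, confirming degree 2.
Interpolating (Newton forward form) and evaluating at t = 9 gives h(9) = -161.

-161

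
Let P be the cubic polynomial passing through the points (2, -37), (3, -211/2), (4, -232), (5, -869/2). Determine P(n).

P(n) = -3n^3 - 2n^2 - (3/2)n - 2

Using the Lagrange interpolation formula with nodes 2, 3, 4, 5:
  L_0(n) = (n - 3)(n - 4)(n - 5) / -6
  L_1(n) = (n - 2)(n - 4)(n - 5) / 2
  L_2(n) = (n - 2)(n - 3)(n - 5) / -2
  L_3(n) = (n - 2)(n - 3)(n - 4) / 6
Then P(n) = -37·L_0(n) - 211/2·L_1(n) - 232·L_2(n) - 869/2·L_3(n).
Expanding and collecting terms gives P(n) = -3n^3 - 2n^2 - (3/2)n - 2.
Check: P(5) = -869/2. ✓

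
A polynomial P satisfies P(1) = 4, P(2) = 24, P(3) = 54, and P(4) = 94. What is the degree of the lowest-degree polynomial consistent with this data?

2

Forward differences of the values at t = 1, 2, 3, 4:
  P  : 4  24  54  94
  Δ  : 20  30  40
  Δ^2: 10  10
  Δ^3: 0
The second differences are constant (10) and nonzero, while all higher differences vanish, so the minimal degree is 2.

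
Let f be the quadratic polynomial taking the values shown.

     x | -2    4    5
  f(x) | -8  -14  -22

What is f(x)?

f(x) = -x^2 + x - 2

Using the Lagrange interpolation formula with nodes -2, 4, 5:
  L_0(x) = (x - 4)(x - 5) / 42
  L_1(x) = (x + 2)(x - 5) / -6
  L_2(x) = (x + 2)(x - 4) / 7
Then f(x) = -8·L_0(x) - 14·L_1(x) - 22·L_2(x).
Expanding and collecting terms gives f(x) = -x^2 + x - 2.
Check: f(4) = -14. ✓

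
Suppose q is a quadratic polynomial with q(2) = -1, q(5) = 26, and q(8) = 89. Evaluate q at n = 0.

1

Using the Lagrange interpolation formula with nodes 2, 5, 8:
  L_0(n) = (n - 5)(n - 8) / 18
  L_1(n) = (n - 2)(n - 8) / -9
  L_2(n) = (n - 2)(n - 5) / 18
Then q(n) = -1·L_0(n) + 26·L_1(n) + 89·L_2(n).
Expanding and collecting terms gives q(n) = 2n^2 - 5n + 1.
Evaluating at n = 0: q(0) = 1.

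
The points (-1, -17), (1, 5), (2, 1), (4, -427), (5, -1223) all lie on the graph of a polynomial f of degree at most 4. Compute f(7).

Write f(x) = ax^4 + bx^3 + cx^2 + dx + e. Substituting each data point gives a linear system:
  a - b + c - d + e = -17
  a + b + c + d + e = 5
  16a + 8b + 4c + 2d + e = 1
  256a + 64b + 16c + 4d + e = -427
  625a + 125b + 25c + 5d + e = -1223
Solving the system yields a = -3, b = 5, c = 0, d = 6, e = -3.
So f(x) = -3x⁴ + 5x³ + 6x - 3.
Then f(7) = -5449.

-5449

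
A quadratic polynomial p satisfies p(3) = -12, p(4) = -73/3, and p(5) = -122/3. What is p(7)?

-256/3

Forward differences of the values at x = 3, 4, 5:
  p  : -12  -73/3  -122/3
  Δ  : -37/3  -49/3
  Δ^2: -4
The second differences are constant, confirming degree 2.
Interpolating (Newton forward form) and evaluating at x = 7 gives p(7) = -256/3.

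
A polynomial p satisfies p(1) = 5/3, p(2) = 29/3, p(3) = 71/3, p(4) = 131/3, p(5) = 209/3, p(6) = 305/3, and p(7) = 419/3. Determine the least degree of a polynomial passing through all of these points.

Forward differences of the values at t = 1, 2, 3, 4, 5, 6, 7:
  p  : 5/3  29/3  71/3  131/3  209/3  305/3  419/3
  Δ  : 8  14  20  26  32  38
  Δ^2: 6  6  6  6  6
  Δ^3: 0  0  0  0
  Δ^4: 0  0  0
  Δ^5: 0  0
  Δ^6: 0
The second differences are constant (6) and nonzero, while all higher differences vanish, so the minimal degree is 2.

2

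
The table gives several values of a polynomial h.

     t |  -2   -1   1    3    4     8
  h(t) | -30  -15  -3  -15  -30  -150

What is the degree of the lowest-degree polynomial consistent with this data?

2

Divided differences on the nodes -2, -1, 1, 3, 4, 8:
  order 0: -30  -15  -3  -15  -30  -150
  order 1: 15  6  -6  -15  -30
  order 2: -3  -3  -3  -3
  order 3: 0  0  0
  order 4: 0  0
  order 5: 0
The order-2 divided differences are all -3 (nonzero) and every higher order vanishes, so the data lies on a polynomial of degree exactly 2.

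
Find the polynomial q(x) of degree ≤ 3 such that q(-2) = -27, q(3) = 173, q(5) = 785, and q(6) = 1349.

q(x) = 6x^3 + 2x^2 - 4x + 5

Using the Lagrange interpolation formula with nodes -2, 3, 5, 6:
  L_0(x) = (x - 3)(x - 5)(x - 6) / -280
  L_1(x) = (x + 2)(x - 5)(x - 6) / 30
  L_2(x) = (x + 2)(x - 3)(x - 6) / -14
  L_3(x) = (x + 2)(x - 3)(x - 5) / 24
Then q(x) = -27·L_0(x) + 173·L_1(x) + 785·L_2(x) + 1349·L_3(x).
Expanding and collecting terms gives q(x) = 6x^3 + 2x^2 - 4x + 5.
Check: q(3) = 173. ✓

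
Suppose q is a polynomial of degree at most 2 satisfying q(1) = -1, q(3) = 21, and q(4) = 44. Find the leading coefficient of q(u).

Write q(u) = au^2 + bu + c. Substituting each data point gives a linear system:
  a + b + c = -1
  9a + 3b + c = 21
  16a + 4b + c = 44
Solving the system yields a = 4, b = -5, c = 0.
So q(u) = 4u^2 - 5u.
The leading coefficient is 4.

4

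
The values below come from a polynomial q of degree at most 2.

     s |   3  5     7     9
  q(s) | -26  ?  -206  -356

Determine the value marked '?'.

-96

On equispaced nodes a degree-2 polynomial has vanishing third forward difference, so
  - q(3) + 3·q(5) - 3·q(7) + q(9) = 0.
Substituting the known values and solving for q(5):
  3·q(5) = -288
  q(5) = -96.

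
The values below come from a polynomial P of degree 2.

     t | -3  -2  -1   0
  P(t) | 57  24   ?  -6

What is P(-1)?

On equispaced nodes a degree-2 polynomial has vanishing third forward difference, so
  - P(-3) + 3·P(-2) - 3·P(-1) + P(0) = 0.
Substituting the known values and solving for P(-1):
  -3·P(-1) = -9
  P(-1) = 3.

3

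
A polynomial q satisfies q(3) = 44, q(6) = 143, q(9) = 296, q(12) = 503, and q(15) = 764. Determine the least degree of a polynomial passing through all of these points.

Forward differences of the values at x = 3, 6, 9, 12, 15:
  q  : 44  143  296  503  764
  Δ  : 99  153  207  261
  Δ^2: 54  54  54
  Δ^3: 0  0
  Δ^4: 0
The second differences are constant (54) and nonzero, while all higher differences vanish, so the minimal degree is 2.

2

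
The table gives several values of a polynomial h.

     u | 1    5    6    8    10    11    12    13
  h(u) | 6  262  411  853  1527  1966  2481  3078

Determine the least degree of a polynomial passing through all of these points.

3

Divided differences on the nodes 1, 5, 6, 8, 10, 11, 12, 13:
  order 0: 6  262  411  853  1527  1966  2481  3078
  order 1: 64  149  221  337  439  515  597
  order 2: 17  24  29  34  38  41
  order 3: 1  1  1  1  1
  order 4: 0  0  0  0
  order 5: 0  0  0
  order 6: 0  0
  order 7: 0
The order-3 divided differences are all 1 (nonzero) and every higher order vanishes, so the data lies on a polynomial of degree exactly 3.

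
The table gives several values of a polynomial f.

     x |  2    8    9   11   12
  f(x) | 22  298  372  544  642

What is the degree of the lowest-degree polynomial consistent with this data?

2

Divided differences on the nodes 2, 8, 9, 11, 12:
  order 0: 22  298  372  544  642
  order 1: 46  74  86  98
  order 2: 4  4  4
  order 3: 0  0
  order 4: 0
The order-2 divided differences are all 4 (nonzero) and every higher order vanishes, so the data lies on a polynomial of degree exactly 2.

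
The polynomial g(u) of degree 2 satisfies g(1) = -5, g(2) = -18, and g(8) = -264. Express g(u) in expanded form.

g(u) = -4u^2 - u

Write g(u) = au^2 + bu + c. Substituting each data point gives a linear system:
  a + b + c = -5
  4a + 2b + c = -18
  64a + 8b + c = -264
Solving the system yields a = -4, b = -1, c = 0.
So g(u) = -4u^2 - u.
Check: g(8) = -264. ✓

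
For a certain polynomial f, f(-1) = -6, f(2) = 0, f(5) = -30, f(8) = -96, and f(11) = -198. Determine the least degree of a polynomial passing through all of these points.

2

Forward differences of the values at t = -1, 2, 5, 8, 11:
  f  : -6  0  -30  -96  -198
  Δ  : 6  -30  -66  -102
  Δ^2: -36  -36  -36
  Δ^3: 0  0
  Δ^4: 0
The second differences are constant (-36) and nonzero, while all higher differences vanish, so the minimal degree is 2.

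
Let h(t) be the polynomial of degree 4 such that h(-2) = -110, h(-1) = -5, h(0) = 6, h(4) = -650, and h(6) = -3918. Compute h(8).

-13370

Write h(t) = at^4 + bt^3 + ct^2 + dt + e. Substituting each data point gives a linear system:
  16a - 8b + 4c - 2d + e = -110
  a - b + c - d + e = -5
  e = 6
  256a + 64b + 16c + 4d + e = -650
  1296a + 216b + 36c + 6d + e = -3918
Solving the system yields a = -4, b = 6, c = -1, d = 0, e = 6.
So h(t) = -4t^4 + 6t^3 - t^2 + 6.
Then h(8) = -13370.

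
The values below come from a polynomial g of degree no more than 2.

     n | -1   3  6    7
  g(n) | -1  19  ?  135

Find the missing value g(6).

The 3 known points determine the degree-2 polynomial uniquely.
Write g(n) = an^2 + bn + c. Substituting each data point gives a linear system:
  a - b + c = -1
  9a + 3b + c = 19
  49a + 7b + c = 135
Solving the system yields a = 3, b = -1, c = -5.
So g(n) = 3n² - n - 5.
Then g(6) = 97.

97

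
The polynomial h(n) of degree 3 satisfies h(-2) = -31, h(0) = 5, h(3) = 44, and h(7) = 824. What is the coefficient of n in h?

-2

Write h(n) = an^3 + bn^2 + cn + d. Substituting each data point gives a linear system:
  -8a + 4b - 2c + d = -31
  d = 5
  27a + 9b + 3c + d = 44
  343a + 49b + 7c + d = 824
Solving the system yields a = 3, b = -4, c = -2, d = 5.
So h(n) = 3n^3 - 4n^2 - 2n + 5.
The coefficient of n is -2.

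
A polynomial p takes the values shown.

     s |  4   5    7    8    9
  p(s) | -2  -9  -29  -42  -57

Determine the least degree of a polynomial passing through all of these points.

2

Divided differences on the nodes 4, 5, 7, 8, 9:
  order 0: -2  -9  -29  -42  -57
  order 1: -7  -10  -13  -15
  order 2: -1  -1  -1
  order 3: 0  0
  order 4: 0
The order-2 divided differences are all -1 (nonzero) and every higher order vanishes, so the data lies on a polynomial of degree exactly 2.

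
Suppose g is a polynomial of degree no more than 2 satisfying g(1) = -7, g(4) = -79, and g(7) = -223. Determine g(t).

Using the Lagrange interpolation formula with nodes 1, 4, 7:
  L_0(t) = (t - 4)(t - 7) / 18
  L_1(t) = (t - 1)(t - 7) / -9
  L_2(t) = (t - 1)(t - 4) / 18
Then g(t) = -7·L_0(t) - 79·L_1(t) - 223·L_2(t).
Expanding and collecting terms gives g(t) = -4t² - 4t + 1.
Check: g(1) = -7. ✓

g(t) = -4t^2 - 4t + 1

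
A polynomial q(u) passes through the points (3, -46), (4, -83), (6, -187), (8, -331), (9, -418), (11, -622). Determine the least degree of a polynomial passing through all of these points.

Divided differences on the nodes 3, 4, 6, 8, 9, 11:
  order 0: -46  -83  -187  -331  -418  -622
  order 1: -37  -52  -72  -87  -102
  order 2: -5  -5  -5  -5
  order 3: 0  0  0
  order 4: 0  0
  order 5: 0
The order-2 divided differences are all -5 (nonzero) and every higher order vanishes, so the data lies on a polynomial of degree exactly 2.

2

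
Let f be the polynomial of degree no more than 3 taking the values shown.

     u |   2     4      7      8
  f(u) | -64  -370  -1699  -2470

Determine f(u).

Write f(u) = au^3 + bu^2 + cu + d. Substituting each data point gives a linear system:
  8a + 4b + 2c + d = -64
  64a + 16b + 4c + d = -370
  343a + 49b + 7c + d = -1699
  512a + 64b + 8c + d = -2470
Solving the system yields a = -4, b = -6, c = -5, d = 2.
So f(u) = -4u^3 - 6u^2 - 5u + 2.
Check: f(8) = -2470. ✓

f(u) = -4u^3 - 6u^2 - 5u + 2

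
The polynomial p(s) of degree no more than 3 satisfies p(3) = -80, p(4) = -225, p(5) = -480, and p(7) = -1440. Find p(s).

Using the Lagrange interpolation formula with nodes 3, 4, 5, 7:
  L_0(s) = (s - 4)(s - 5)(s - 7) / -8
  L_1(s) = (s - 3)(s - 5)(s - 7) / 3
  L_2(s) = (s - 3)(s - 4)(s - 7) / -4
  L_3(s) = (s - 3)(s - 4)(s - 5) / 24
Then p(s) = -80·L_0(s) - 225·L_1(s) - 480·L_2(s) - 1440·L_3(s).
Expanding and collecting terms gives p(s) = -5s^3 + 5s^2 + 5s - 5.
Check: p(4) = -225. ✓

p(s) = -5s^3 + 5s^2 + 5s - 5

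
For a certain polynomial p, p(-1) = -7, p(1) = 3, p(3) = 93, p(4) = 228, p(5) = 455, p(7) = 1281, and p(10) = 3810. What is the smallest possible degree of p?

3

Divided differences on the nodes -1, 1, 3, 4, 5, 7, 10:
  order 0: -7  3  93  228  455  1281  3810
  order 1: 5  45  135  227  413  843
  order 2: 10  30  46  62  86
  order 3: 4  4  4  4
  order 4: 0  0  0
  order 5: 0  0
  order 6: 0
The order-3 divided differences are all 4 (nonzero) and every higher order vanishes, so the data lies on a polynomial of degree exactly 3.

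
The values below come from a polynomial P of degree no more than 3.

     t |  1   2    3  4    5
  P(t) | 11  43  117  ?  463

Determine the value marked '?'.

The 4 known points determine the degree-3 polynomial uniquely.
Write P(t) = at^3 + bt^2 + ct + d. Substituting each data point gives a linear system:
  a + b + c + d = 11
  8a + 4b + 2c + d = 43
  27a + 9b + 3c + d = 117
  125a + 25b + 5c + d = 463
Solving the system yields a = 3, b = 3, c = 2, d = 3.
So P(t) = 3t^3 + 3t^2 + 2t + 3.
Then P(4) = 251.

251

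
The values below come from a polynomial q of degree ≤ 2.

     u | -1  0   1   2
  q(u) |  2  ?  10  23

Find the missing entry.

The 3 known points determine the degree-2 polynomial uniquely.
Write q(u) = au^2 + bu + c. Substituting each data point gives a linear system:
  a - b + c = 2
  a + b + c = 10
  4a + 2b + c = 23
Solving the system yields a = 3, b = 4, c = 3.
So q(u) = 3u^2 + 4u + 3.
Then q(0) = 3.

3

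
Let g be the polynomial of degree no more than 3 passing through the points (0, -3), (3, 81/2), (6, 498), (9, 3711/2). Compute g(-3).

Write g(x) = ax^3 + bx^2 + cx + d. Substituting each data point gives a linear system:
  d = -3
  27a + 9b + 3c + d = 81/2
  216a + 36b + 6c + d = 498
  729a + 81b + 9c + d = 3711/2
Solving the system yields a = 3, b = -4, c = -1/2, d = -3.
So g(x) = 3x^3 - 4x^2 - (1/2)x - 3.
Then g(-3) = -237/2.

-237/2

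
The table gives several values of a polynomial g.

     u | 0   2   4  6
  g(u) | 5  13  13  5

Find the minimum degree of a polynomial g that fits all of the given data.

Forward differences of the values at u = 0, 2, 4, 6:
  g  : 5  13  13  5
  Δ  : 8  0  -8
  Δ^2: -8  -8
  Δ^3: 0
The second differences are constant (-8) and nonzero, while all higher differences vanish, so the minimal degree is 2.

2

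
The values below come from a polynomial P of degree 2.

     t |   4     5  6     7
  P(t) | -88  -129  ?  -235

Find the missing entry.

On equispaced nodes a degree-2 polynomial has vanishing third forward difference, so
  - P(4) + 3·P(5) - 3·P(6) + P(7) = 0.
Substituting the known values and solving for P(6):
  -3·P(6) = 534
  P(6) = -178.

-178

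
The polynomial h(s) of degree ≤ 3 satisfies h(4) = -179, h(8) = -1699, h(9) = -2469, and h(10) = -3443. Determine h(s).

Using the Lagrange interpolation formula with nodes 4, 8, 9, 10:
  L_0(s) = (s - 8)(s - 9)(s - 10) / -120
  L_1(s) = (s - 4)(s - 9)(s - 10) / 8
  L_2(s) = (s - 4)(s - 8)(s - 10) / -5
  L_3(s) = (s - 4)(s - 8)(s - 9) / 12
Then h(s) = -179·L_0(s) - 1699·L_1(s) - 2469·L_2(s) - 3443·L_3(s).
Expanding and collecting terms gives h(s) = -4s^3 + 6s^2 - 4s - 3.
Check: h(8) = -1699. ✓

h(s) = -4s^3 + 6s^2 - 4s - 3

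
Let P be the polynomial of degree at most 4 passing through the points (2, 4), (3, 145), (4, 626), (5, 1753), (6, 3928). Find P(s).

Write P(s) = as^4 + bs^3 + cs^2 + ds + e. Substituting each data point gives a linear system:
  16a + 8b + 4c + 2d + e = 4
  81a + 27b + 9c + 3d + e = 145
  256a + 64b + 16c + 4d + e = 626
  625a + 125b + 25c + 5d + e = 1753
  1296a + 216b + 36c + 6d + e = 3928
Solving the system yields a = 4, b = -5, c = -5, d = 1, e = -2.
So P(s) = 4s⁴ - 5s³ - 5s² + s - 2.
Check: P(5) = 1753. ✓

P(s) = 4s^4 - 5s^3 - 5s^2 + s - 2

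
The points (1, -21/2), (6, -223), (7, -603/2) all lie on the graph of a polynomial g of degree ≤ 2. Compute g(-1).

-19/2

Write g(s) = as^2 + bs + c. Substituting each data point gives a linear system:
  a + b + c = -21/2
  36a + 6b + c = -223
  49a + 7b + c = -603/2
Solving the system yields a = -6, b = -1/2, c = -4.
So g(s) = -6s^2 - (1/2)s - 4.
Then g(-1) = -19/2.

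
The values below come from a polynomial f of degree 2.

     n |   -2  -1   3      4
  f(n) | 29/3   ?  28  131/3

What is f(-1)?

16/3

The 3 known points determine the degree-2 polynomial uniquely.
Write f(n) = an^2 + bn + c. Substituting each data point gives a linear system:
  4a - 2b + c = 29/3
  9a + 3b + c = 28
  16a + 4b + c = 131/3
Solving the system yields a = 2, b = 5/3, c = 5.
So f(n) = 2n^2 + (5/3)n + 5.
Then f(-1) = 16/3.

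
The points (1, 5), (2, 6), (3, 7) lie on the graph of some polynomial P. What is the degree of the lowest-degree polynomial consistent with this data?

Forward differences of the values at n = 1, 2, 3:
  P  : 5  6  7
  Δ  : 1  1
  Δ^2: 0
The first differences are constant (1) and nonzero, while all higher differences vanish, so the minimal degree is 1.

1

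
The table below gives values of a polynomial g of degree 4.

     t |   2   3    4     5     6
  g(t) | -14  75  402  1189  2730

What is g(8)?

9610

Write g(t) = at^4 + bt^3 + ct^2 + dt + e. Substituting each data point gives a linear system:
  16a + 8b + 4c + 2d + e = -14
  81a + 27b + 9c + 3d + e = 75
  256a + 64b + 16c + 4d + e = 402
  625a + 125b + 25c + 5d + e = 1189
  1296a + 216b + 36c + 6d + e = 2730
Solving the system yields a = 3, b = -5, c = -1, d = -6, e = -6.
So g(t) = 3t^4 - 5t^3 - t^2 - 6t - 6.
Then g(8) = 9610.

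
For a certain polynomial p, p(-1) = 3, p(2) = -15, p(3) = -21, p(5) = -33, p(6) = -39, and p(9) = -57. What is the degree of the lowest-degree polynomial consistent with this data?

Divided differences on the nodes -1, 2, 3, 5, 6, 9:
  order 0: 3  -15  -21  -33  -39  -57
  order 1: -6  -6  -6  -6  -6
  order 2: 0  0  0  0
  order 3: 0  0  0
  order 4: 0  0
  order 5: 0
The order-1 divided differences are all -6 (nonzero) and every higher order vanishes, so the data lies on a polynomial of degree exactly 1.

1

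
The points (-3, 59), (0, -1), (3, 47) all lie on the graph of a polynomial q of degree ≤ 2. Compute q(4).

87

Using the Lagrange interpolation formula with nodes -3, 0, 3:
  L_0(u) = u(u - 3) / 18
  L_1(u) = (u + 3)(u - 3) / -9
  L_2(u) = (u + 3)u / 18
Then q(u) = 59·L_0(u) - 1·L_1(u) + 47·L_2(u).
Expanding and collecting terms gives q(u) = 6u^2 - 2u - 1.
Evaluating at u = 4: q(4) = 87.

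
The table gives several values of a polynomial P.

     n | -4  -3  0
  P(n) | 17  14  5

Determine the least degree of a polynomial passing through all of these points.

Divided differences on the nodes -4, -3, 0:
  order 0: 17  14  5
  order 1: -3  -3
  order 2: 0
The order-1 divided differences are all -3 (nonzero) and every higher order vanishes, so the data lies on a polynomial of degree exactly 1.

1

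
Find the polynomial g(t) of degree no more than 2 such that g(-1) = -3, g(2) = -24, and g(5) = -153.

Write g(t) = at^2 + bt + c. Substituting each data point gives a linear system:
  a - b + c = -3
  4a + 2b + c = -24
  25a + 5b + c = -153
Solving the system yields a = -6, b = -1, c = 2.
So g(t) = -6t^2 - t + 2.
Check: g(2) = -24. ✓

g(t) = -6t^2 - t + 2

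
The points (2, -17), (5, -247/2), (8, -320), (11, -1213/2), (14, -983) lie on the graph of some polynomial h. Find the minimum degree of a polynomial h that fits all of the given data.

2

Forward differences of the values at n = 2, 5, 8, 11, 14:
  h  : -17  -247/2  -320  -1213/2  -983
  Δ  : -213/2  -393/2  -573/2  -753/2
  Δ^2: -90  -90  -90
  Δ^3: 0  0
  Δ^4: 0
The second differences are constant (-90) and nonzero, while all higher differences vanish, so the minimal degree is 2.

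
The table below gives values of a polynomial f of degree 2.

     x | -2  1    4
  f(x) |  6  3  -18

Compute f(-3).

3

Write f(x) = ax^2 + bx + c. Substituting each data point gives a linear system:
  4a - 2b + c = 6
  a + b + c = 3
  16a + 4b + c = -18
Solving the system yields a = -1, b = -2, c = 6.
So f(x) = -x^2 - 2x + 6.
Then f(-3) = 3.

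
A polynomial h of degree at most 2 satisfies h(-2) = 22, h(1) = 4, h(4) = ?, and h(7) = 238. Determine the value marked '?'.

76

On equispaced nodes a degree-2 polynomial has vanishing third forward difference, so
  - h(-2) + 3·h(1) - 3·h(4) + h(7) = 0.
Substituting the known values and solving for h(4):
  -3·h(4) = -228
  h(4) = 76.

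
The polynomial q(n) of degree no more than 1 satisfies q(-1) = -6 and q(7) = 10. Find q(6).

8

Using the Lagrange interpolation formula with nodes -1, 7:
  L_0(n) = (n - 7) / -8
  L_1(n) = (n + 1) / 8
Then q(n) = -6·L_0(n) + 10·L_1(n).
Expanding and collecting terms gives q(n) = 2n - 4.
Evaluating at n = 6: q(6) = 8.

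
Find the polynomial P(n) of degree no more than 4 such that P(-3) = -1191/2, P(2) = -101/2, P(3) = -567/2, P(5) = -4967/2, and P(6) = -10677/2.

P(n) = -5n^4 + 6n^3 - 4n^2 - 2n + 3/2

Write P(n) = an^4 + bn^3 + cn^2 + dn + e. Substituting each data point gives a linear system:
  81a - 27b + 9c - 3d + e = -1191/2
  16a + 8b + 4c + 2d + e = -101/2
  81a + 27b + 9c + 3d + e = -567/2
  625a + 125b + 25c + 5d + e = -4967/2
  1296a + 216b + 36c + 6d + e = -10677/2
Solving the system yields a = -5, b = 6, c = -4, d = -2, e = 3/2.
So P(n) = -5n⁴ + 6n³ - 4n² - 2n + 3/2.
Check: P(-3) = -1191/2. ✓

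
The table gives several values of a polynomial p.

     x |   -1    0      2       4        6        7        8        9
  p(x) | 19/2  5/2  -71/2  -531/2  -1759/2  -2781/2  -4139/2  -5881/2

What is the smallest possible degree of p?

3

Divided differences on the nodes -1, 0, 2, 4, 6, 7, 8, 9:
  order 0: 19/2  5/2  -71/2  -531/2  -1759/2  -2781/2  -4139/2  -5881/2
  order 1: -7  -19  -115  -307  -511  -679  -871
  order 2: -4  -24  -48  -68  -84  -96
  order 3: -4  -4  -4  -4  -4
  order 4: 0  0  0  0
  order 5: 0  0  0
  order 6: 0  0
  order 7: 0
The order-3 divided differences are all -4 (nonzero) and every higher order vanishes, so the data lies on a polynomial of degree exactly 3.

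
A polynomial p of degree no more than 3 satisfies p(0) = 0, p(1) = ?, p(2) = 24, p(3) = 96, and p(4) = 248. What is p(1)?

2

The 4 known points determine the degree-3 polynomial uniquely.
Write p(u) = au^3 + bu^2 + cu + d. Substituting each data point gives a linear system:
  d = 0
  8a + 4b + 2c + d = 24
  27a + 9b + 3c + d = 96
  64a + 16b + 4c + d = 248
Solving the system yields a = 5, b = -5, c = 2, d = 0.
So p(u) = 5u^3 - 5u^2 + 2u.
Then p(1) = 2.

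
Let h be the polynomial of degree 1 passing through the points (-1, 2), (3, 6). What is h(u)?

h(u) = u + 3

Write h(u) = au + b. Substituting each data point gives a linear system:
  -a + b = 2
  3a + b = 6
Solving the system yields a = 1, b = 3.
So h(u) = u + 3.
Check: h(3) = 6. ✓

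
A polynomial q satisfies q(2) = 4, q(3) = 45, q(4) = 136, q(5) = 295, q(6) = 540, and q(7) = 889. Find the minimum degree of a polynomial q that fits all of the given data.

Forward differences of the values at n = 2, 3, 4, 5, 6, 7:
  q  : 4  45  136  295  540  889
  Δ  : 41  91  159  245  349
  Δ^2: 50  68  86  104
  Δ^3: 18  18  18
  Δ^4: 0  0
  Δ^5: 0
The third differences are constant (18) and nonzero, while all higher differences vanish, so the minimal degree is 3.

3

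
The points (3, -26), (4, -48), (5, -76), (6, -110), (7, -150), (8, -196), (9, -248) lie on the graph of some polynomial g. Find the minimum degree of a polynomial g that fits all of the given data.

2

Forward differences of the values at s = 3, 4, 5, 6, 7, 8, 9:
  g  : -26  -48  -76  -110  -150  -196  -248
  Δ  : -22  -28  -34  -40  -46  -52
  Δ^2: -6  -6  -6  -6  -6
  Δ^3: 0  0  0  0
  Δ^4: 0  0  0
  Δ^5: 0  0
  Δ^6: 0
The second differences are constant (-6) and nonzero, while all higher differences vanish, so the minimal degree is 2.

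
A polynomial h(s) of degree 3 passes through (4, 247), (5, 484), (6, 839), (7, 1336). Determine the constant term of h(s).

-1

Write h(s) = as^3 + bs^2 + cs + d. Substituting each data point gives a linear system:
  64a + 16b + 4c + d = 247
  125a + 25b + 5c + d = 484
  216a + 36b + 6c + d = 839
  343a + 49b + 7c + d = 1336
Solving the system yields a = 4, b = -1, c = 2, d = -1.
So h(s) = 4s^3 - s^2 + 2s - 1.
The constant term is -1.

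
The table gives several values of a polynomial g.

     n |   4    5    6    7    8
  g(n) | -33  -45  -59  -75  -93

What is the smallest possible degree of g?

2

Forward differences of the values at n = 4, 5, 6, 7, 8:
  g  : -33  -45  -59  -75  -93
  Δ  : -12  -14  -16  -18
  Δ^2: -2  -2  -2
  Δ^3: 0  0
  Δ^4: 0
The second differences are constant (-2) and nonzero, while all higher differences vanish, so the minimal degree is 2.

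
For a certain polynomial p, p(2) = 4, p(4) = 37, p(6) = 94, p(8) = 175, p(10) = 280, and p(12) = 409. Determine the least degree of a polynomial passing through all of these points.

Forward differences of the values at u = 2, 4, 6, 8, 10, 12:
  p  : 4  37  94  175  280  409
  Δ  : 33  57  81  105  129
  Δ^2: 24  24  24  24
  Δ^3: 0  0  0
  Δ^4: 0  0
  Δ^5: 0
The second differences are constant (24) and nonzero, while all higher differences vanish, so the minimal degree is 2.

2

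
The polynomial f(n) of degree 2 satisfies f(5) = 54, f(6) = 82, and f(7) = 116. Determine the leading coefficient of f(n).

3

Write f(n) = an^2 + bn + c. Substituting each data point gives a linear system:
  25a + 5b + c = 54
  36a + 6b + c = 82
  49a + 7b + c = 116
Solving the system yields a = 3, b = -5, c = 4.
So f(n) = 3n² - 5n + 4.
The leading coefficient is 3.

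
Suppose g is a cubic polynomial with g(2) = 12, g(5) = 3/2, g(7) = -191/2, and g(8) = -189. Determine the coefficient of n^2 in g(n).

5

Write g(n) = an^3 + bn^2 + cn + d. Substituting each data point gives a linear system:
  8a + 4b + 2c + d = 12
  125a + 25b + 5c + d = 3/2
  343a + 49b + 7c + d = -191/2
  512a + 64b + 8c + d = -189
Solving the system yields a = -1, b = 5, c = 1/2, d = -1.
So g(n) = -n^3 + 5n^2 + (1/2)n - 1.
The coefficient of n^2 is 5.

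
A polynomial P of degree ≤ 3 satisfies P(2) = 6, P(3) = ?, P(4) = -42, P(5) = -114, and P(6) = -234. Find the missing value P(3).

-6

On equispaced nodes a degree-3 polynomial has vanishing fourth forward difference, so
  P(2) - 4·P(3) + 6·P(4) - 4·P(5) + P(6) = 0.
Substituting the known values and solving for P(3):
  -4·P(3) = 24
  P(3) = -6.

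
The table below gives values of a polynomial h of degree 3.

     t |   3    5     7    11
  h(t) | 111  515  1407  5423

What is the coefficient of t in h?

-2

Write h(t) = at^3 + bt^2 + ct + d. Substituting each data point gives a linear system:
  27a + 9b + 3c + d = 111
  125a + 25b + 5c + d = 515
  343a + 49b + 7c + d = 1407
  1331a + 121b + 11c + d = 5423
Solving the system yields a = 4, b = 1, c = -2, d = 0.
So h(t) = 4t^3 + t^2 - 2t.
The coefficient of t is -2.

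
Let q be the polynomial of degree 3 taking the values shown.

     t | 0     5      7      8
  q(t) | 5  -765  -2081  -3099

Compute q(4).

Using the Lagrange interpolation formula with nodes 0, 5, 7, 8:
  L_0(t) = (t - 5)(t - 7)(t - 8) / -280
  L_1(t) = t(t - 7)(t - 8) / 30
  L_2(t) = t(t - 5)(t - 8) / -14
  L_3(t) = t(t - 5)(t - 7) / 24
Then q(t) = 5·L_0(t) - 765·L_1(t) - 2081·L_2(t) - 3099·L_3(t).
Expanding and collecting terms gives q(t) = -6t^3 - 4t + 5.
Evaluating at t = 4: q(4) = -395.

-395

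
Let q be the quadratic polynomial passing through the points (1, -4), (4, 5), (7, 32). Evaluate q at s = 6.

21

Using the Lagrange interpolation formula with nodes 1, 4, 7:
  L_0(s) = (s - 4)(s - 7) / 18
  L_1(s) = (s - 1)(s - 7) / -9
  L_2(s) = (s - 1)(s - 4) / 18
Then q(s) = -4·L_0(s) + 5·L_1(s) + 32·L_2(s).
Expanding and collecting terms gives q(s) = s^2 - 2s - 3.
Evaluating at s = 6: q(6) = 21.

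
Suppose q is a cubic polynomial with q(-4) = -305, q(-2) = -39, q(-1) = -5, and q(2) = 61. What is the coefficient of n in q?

5

Write q(n) = an^3 + bn^2 + cn + d. Substituting each data point gives a linear system:
  -64a + 16b - 4c + d = -305
  -8a + 4b - 2c + d = -39
  -a + b - c + d = -5
  8a + 4b + 2c + d = 61
Solving the system yields a = 5, b = 2, c = 5, d = 3.
So q(n) = 5n³ + 2n² + 5n + 3.
The coefficient of n is 5.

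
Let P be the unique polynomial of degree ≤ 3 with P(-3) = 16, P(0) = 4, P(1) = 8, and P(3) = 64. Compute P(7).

Write P(t) = at^3 + bt^2 + ct + d. Substituting each data point gives a linear system:
  -27a + 9b - 3c + d = 16
  d = 4
  a + b + c + d = 8
  27a + 9b + 3c + d = 64
Solving the system yields a = 1, b = 4, c = -1, d = 4.
So P(t) = t^3 + 4t^2 - t + 4.
Then P(7) = 536.

536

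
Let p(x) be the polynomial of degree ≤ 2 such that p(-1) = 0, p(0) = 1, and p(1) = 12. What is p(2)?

33

Using the Lagrange interpolation formula with nodes -1, 0, 1:
  L_0(x) = x(x - 1) / 2
  L_1(x) = (x + 1)(x - 1) / -1
  L_2(x) = (x + 1)x / 2
Then p(x) = 0·L_0(x) + 1·L_1(x) + 12·L_2(x).
Expanding and collecting terms gives p(x) = 5x^2 + 6x + 1.
Evaluating at x = 2: p(2) = 33.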